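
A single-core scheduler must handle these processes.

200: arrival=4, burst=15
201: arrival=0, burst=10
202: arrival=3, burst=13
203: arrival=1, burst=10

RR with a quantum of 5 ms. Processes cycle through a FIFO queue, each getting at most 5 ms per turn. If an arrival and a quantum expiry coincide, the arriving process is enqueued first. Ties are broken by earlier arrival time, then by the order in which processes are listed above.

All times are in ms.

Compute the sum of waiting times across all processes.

90

Gantt: | 201 0-5 | 203 5-10 | 202 10-15 | 200 15-20 | 201 20-25 | 203 25-30 | 202 30-35 | 200 35-40 | 202 40-43 | 200 43-48 |
Completion: 200=48  201=25  202=43  203=30
Waiting = turnaround − burst: 200=29, 201=15, 202=27, 203=19
Total waiting = 29 + 15 + 27 + 19 = 90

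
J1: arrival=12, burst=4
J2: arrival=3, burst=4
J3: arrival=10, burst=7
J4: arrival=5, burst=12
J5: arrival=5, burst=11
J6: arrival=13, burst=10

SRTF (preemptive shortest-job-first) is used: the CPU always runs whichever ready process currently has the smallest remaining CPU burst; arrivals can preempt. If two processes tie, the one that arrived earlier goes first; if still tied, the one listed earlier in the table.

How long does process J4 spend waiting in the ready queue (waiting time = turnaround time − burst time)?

34

Gantt: | idle 0-3 | J2 3-7 | J5 7-10 | J3 10-12 | J1 12-16 | J3 16-21 | J5 21-29 | J6 29-39 | J4 39-51 |
Completion: J1=16  J2=7  J3=21  J4=51  J5=29  J6=39
Turnaround (C−A): J1=4  J2=4  J3=11  J4=46  J5=24  J6=26
Waiting(J4) = turnaround − burst = 46 − 12 = 34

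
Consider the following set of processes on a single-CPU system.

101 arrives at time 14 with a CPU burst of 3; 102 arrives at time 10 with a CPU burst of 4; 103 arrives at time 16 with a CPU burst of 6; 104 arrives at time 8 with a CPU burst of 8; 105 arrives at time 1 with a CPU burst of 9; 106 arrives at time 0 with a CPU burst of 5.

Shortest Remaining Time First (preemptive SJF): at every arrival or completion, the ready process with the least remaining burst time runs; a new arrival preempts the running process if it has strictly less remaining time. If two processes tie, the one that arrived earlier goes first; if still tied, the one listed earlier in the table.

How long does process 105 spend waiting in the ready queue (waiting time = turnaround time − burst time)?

Timeline: | 106 0-5 | 105 5-14 | 101 14-17 | 102 17-21 | 103 21-27 | 104 27-35 |
Completion: 101=17  102=21  103=27  104=35  105=14  106=5
Turnaround (C−A): 101=3  102=11  103=11  104=27  105=13  106=5
Waiting(105) = turnaround − burst = 13 − 9 = 4

4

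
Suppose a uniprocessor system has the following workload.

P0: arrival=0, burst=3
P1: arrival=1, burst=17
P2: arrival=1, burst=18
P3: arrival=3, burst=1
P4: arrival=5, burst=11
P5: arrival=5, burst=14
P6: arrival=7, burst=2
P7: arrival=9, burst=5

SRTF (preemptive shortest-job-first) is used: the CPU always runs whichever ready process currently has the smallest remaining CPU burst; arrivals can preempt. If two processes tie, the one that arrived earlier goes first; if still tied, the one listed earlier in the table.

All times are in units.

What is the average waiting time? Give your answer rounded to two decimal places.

Timeline: | P0 0-3 | P3 3-4 | P1 4-5 | P4 5-7 | P6 7-9 | P7 9-14 | P4 14-23 | P5 23-37 | P1 37-53 | P2 53-71 |
Completion: P0=3  P1=53  P2=71  P3=4  P4=23  P5=37  P6=9  P7=14
Turnaround (C−A): P0=3  P1=52  P2=70  P3=1  P4=18  P5=32  P6=2  P7=5
Waiting times: P0=0, P1=35, P2=52, P3=0, P4=7, P5=18, P6=0, P7=0
Average waiting = (0+35+52+0+7+18+0+0) / 8 = 112/8 = 14.00

14.00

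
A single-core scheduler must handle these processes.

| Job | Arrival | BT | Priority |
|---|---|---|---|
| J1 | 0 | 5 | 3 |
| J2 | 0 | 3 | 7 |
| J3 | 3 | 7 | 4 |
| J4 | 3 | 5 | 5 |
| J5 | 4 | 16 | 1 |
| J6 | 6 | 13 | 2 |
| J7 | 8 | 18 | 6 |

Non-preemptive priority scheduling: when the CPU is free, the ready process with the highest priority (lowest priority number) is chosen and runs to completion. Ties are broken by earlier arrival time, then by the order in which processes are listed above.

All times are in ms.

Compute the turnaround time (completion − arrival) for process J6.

Timeline: | J1 0-5 | J5 5-21 | J6 21-34 | J3 34-41 | J4 41-46 | J7 46-64 | J2 64-67 |
Completion: J1=5  J2=67  J3=41  J4=46  J5=21  J6=34  J7=64
Turnaround(J6) = completion − arrival = 34 − 6 = 28

28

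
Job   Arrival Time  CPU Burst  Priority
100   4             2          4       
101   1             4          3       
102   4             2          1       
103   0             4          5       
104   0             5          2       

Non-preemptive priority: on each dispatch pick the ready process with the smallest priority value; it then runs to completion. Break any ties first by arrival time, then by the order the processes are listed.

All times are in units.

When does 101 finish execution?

Gantt: | 104 0-5 | 102 5-7 | 101 7-11 | 100 11-13 | 103 13-17 |
Completion: 100=13  101=11  102=7  103=17  104=5

11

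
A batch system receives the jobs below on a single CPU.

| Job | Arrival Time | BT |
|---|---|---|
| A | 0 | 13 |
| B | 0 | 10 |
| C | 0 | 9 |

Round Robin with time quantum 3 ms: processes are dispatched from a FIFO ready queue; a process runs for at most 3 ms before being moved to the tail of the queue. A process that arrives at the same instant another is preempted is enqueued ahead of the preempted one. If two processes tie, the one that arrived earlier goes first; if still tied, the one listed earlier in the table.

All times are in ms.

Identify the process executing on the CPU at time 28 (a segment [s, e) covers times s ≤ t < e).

A

Gantt: | A 0-3 | B 3-6 | C 6-9 | A 9-12 | B 12-15 | C 15-18 | A 18-21 | B 21-24 | C 24-27 | A 27-30 | B 30-31 | A 31-32 |
Completion: A=32  B=31  C=27
Turnaround (C−A): A=32  B=31  C=27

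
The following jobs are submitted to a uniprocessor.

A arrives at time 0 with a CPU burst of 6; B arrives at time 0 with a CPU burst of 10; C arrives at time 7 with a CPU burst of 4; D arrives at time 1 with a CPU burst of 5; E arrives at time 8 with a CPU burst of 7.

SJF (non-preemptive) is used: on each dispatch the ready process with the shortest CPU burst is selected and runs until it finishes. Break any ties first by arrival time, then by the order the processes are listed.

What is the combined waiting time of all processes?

Gantt: | A 0-6 | D 6-11 | C 11-15 | E 15-22 | B 22-32 |
Completion: A=6  B=32  C=15  D=11  E=22
Waiting = turnaround − burst: A=0, B=22, C=4, D=5, E=7
Total waiting = 0 + 22 + 4 + 5 + 7 = 38

38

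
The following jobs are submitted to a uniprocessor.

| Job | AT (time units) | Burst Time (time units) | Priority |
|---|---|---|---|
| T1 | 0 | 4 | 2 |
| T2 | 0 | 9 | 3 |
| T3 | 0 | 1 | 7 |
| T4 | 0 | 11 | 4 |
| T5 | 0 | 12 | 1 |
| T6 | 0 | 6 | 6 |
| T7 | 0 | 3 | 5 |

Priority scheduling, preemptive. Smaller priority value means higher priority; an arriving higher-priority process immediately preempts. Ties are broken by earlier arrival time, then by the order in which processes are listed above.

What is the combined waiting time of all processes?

Timeline: | T5 0-12 | T1 12-16 | T2 16-25 | T4 25-36 | T7 36-39 | T6 39-45 | T3 45-46 |
Completion: T1=16  T2=25  T3=46  T4=36  T5=12  T6=45  T7=39
Turnaround (C−A): T1=16  T2=25  T3=46  T4=36  T5=12  T6=45  T7=39
Waiting = turnaround − burst: T1=12, T2=16, T3=45, T4=25, T5=0, T6=39, T7=36
Total waiting = 12 + 16 + 45 + 25 + 0 + 39 + 36 = 173

173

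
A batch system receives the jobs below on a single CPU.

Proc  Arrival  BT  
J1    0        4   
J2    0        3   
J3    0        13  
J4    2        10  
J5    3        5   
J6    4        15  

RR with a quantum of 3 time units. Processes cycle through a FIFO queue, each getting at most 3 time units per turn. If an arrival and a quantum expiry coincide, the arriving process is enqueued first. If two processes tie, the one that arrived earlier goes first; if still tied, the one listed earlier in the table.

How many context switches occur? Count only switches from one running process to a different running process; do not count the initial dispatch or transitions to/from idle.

18

Gantt: | J1 0-3 | J2 3-6 | J3 6-9 | J4 9-12 | J5 12-15 | J1 15-16 | J6 16-19 | J3 19-22 | J4 22-25 | J5 25-27 | J6 27-30 | J3 30-33 | J4 33-36 | J6 36-39 | J3 39-42 | J4 42-43 | J6 43-46 | J3 46-47 | J6 47-50 |
Completion: J1=16  J2=6  J3=47  J4=43  J5=27  J6=50
Turnaround (C−A): J1=16  J2=6  J3=47  J4=41  J5=24  J6=46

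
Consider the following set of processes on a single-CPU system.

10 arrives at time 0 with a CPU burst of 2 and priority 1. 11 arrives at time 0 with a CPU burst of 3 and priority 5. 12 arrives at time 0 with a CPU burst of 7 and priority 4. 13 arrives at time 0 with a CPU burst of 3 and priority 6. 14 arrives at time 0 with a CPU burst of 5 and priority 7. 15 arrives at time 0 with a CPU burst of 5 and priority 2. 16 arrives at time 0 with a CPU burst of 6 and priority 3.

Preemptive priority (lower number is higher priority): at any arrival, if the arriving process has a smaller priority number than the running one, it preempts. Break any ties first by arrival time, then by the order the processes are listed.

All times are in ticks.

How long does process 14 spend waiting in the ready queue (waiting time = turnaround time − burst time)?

Schedule: | 10 0-2 | 15 2-7 | 16 7-13 | 12 13-20 | 11 20-23 | 13 23-26 | 14 26-31 |
Completion: 10=2  11=23  12=20  13=26  14=31  15=7  16=13
Waiting(14) = turnaround − burst = 31 − 5 = 26

26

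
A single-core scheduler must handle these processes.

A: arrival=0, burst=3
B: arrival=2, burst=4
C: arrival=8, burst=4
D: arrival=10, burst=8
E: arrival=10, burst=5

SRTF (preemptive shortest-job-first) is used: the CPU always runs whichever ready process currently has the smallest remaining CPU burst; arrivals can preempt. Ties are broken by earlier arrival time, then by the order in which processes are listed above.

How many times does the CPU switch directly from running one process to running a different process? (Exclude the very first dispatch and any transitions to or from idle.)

3

Schedule: | A 0-3 | B 3-7 | idle 7-8 | C 8-12 | E 12-17 | D 17-25 |
Completion: A=3  B=7  C=12  D=25  E=17
Turnaround (C−A): A=3  B=5  C=4  D=15  E=7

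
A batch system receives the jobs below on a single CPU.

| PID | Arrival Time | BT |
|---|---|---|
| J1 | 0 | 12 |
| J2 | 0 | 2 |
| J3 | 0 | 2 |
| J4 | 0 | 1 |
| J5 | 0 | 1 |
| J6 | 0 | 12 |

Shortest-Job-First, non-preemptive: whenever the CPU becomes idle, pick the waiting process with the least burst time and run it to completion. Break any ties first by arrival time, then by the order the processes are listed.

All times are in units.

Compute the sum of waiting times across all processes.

31

Schedule: | J4 0-1 | J5 1-2 | J2 2-4 | J3 4-6 | J1 6-18 | J6 18-30 |
Completion: J1=18  J2=4  J3=6  J4=1  J5=2  J6=30
Turnaround (C−A): J1=18  J2=4  J3=6  J4=1  J5=2  J6=30
Waiting = turnaround − burst: J1=6, J2=2, J3=4, J4=0, J5=1, J6=18
Total waiting = 6 + 2 + 4 + 0 + 1 + 18 = 31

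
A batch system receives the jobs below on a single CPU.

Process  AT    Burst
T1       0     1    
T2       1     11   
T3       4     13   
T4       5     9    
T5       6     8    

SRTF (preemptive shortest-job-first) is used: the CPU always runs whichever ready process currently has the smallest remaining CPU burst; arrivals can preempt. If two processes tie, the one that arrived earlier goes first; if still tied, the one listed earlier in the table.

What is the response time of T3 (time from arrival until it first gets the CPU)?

Timeline: | T1 0-1 | T2 1-12 | T5 12-20 | T4 20-29 | T3 29-42 |
Completion: T1=1  T2=12  T3=42  T4=29  T5=20
Turnaround (C−A): T1=1  T2=11  T3=38  T4=24  T5=14
Response(T3) = first start − arrival = 29 − 4 = 25

25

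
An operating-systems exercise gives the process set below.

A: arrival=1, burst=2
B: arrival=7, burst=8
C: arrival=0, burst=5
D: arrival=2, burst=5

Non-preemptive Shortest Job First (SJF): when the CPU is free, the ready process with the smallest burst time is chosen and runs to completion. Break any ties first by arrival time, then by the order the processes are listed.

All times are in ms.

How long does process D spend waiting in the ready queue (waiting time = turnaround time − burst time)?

5

Gantt: | C 0-5 | A 5-7 | D 7-12 | B 12-20 |
Completion: A=7  B=20  C=5  D=12
Turnaround (C−A): A=6  B=13  C=5  D=10
Waiting(D) = turnaround − burst = 10 − 5 = 5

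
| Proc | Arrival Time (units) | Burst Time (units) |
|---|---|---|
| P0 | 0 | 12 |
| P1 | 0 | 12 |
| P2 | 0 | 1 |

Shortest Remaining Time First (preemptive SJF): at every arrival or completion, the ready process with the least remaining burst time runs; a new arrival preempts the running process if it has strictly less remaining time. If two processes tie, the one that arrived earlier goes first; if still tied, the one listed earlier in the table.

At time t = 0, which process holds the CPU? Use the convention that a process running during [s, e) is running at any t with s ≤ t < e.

P2

Schedule: | P2 0-1 | P0 1-13 | P1 13-25 |
Completion: P0=13  P1=25  P2=1
Turnaround (C−A): P0=13  P1=25  P2=1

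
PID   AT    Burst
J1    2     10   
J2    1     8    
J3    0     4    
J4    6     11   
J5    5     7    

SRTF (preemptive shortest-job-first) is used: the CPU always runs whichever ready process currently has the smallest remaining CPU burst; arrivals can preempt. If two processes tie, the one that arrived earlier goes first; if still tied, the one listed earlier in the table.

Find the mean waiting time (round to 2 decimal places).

Timeline: | J3 0-4 | J2 4-12 | J5 12-19 | J1 19-29 | J4 29-40 |
Completion: J1=29  J2=12  J3=4  J4=40  J5=19
Turnaround (C−A): J1=27  J2=11  J3=4  J4=34  J5=14
Waiting times: J1=17, J2=3, J3=0, J4=23, J5=7
Average waiting = (17+3+0+23+7) / 5 = 50/5 = 10.00

10.00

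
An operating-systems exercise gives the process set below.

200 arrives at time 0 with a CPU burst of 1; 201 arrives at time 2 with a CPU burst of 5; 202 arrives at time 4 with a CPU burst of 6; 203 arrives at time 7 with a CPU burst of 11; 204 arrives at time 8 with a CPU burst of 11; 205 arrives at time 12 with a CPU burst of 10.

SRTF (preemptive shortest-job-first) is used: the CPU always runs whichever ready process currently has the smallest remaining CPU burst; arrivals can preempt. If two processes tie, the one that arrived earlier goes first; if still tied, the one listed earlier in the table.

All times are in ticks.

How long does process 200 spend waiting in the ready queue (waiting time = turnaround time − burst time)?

Gantt: | 200 0-1 | idle 1-2 | 201 2-7 | 202 7-13 | 205 13-23 | 203 23-34 | 204 34-45 |
Completion: 200=1  201=7  202=13  203=34  204=45  205=23
Turnaround (C−A): 200=1  201=5  202=9  203=27  204=37  205=11
Waiting(200) = turnaround − burst = 1 − 1 = 0

0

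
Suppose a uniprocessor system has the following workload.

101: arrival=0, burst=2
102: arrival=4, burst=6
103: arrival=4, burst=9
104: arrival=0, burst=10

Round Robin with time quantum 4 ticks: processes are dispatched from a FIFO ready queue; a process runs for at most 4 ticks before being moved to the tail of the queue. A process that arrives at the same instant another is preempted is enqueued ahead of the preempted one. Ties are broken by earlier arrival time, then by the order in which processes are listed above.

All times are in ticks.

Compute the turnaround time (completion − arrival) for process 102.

Gantt: | 101 0-2 | 104 2-6 | 102 6-10 | 103 10-14 | 104 14-18 | 102 18-20 | 103 20-24 | 104 24-26 | 103 26-27 |
Completion: 101=2  102=20  103=27  104=26
Turnaround(102) = completion − arrival = 20 − 4 = 16

16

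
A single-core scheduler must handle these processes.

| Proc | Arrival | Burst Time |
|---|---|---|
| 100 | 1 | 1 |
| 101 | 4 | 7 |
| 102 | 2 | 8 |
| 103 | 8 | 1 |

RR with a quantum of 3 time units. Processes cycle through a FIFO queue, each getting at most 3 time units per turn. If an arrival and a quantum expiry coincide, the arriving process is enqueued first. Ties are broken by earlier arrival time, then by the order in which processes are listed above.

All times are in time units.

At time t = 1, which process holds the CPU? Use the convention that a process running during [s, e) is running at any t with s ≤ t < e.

Gantt: | idle 0-1 | 100 1-2 | 102 2-5 | 101 5-8 | 102 8-11 | 103 11-12 | 101 12-15 | 102 15-17 | 101 17-18 |
Completion: 100=2  101=18  102=17  103=12

100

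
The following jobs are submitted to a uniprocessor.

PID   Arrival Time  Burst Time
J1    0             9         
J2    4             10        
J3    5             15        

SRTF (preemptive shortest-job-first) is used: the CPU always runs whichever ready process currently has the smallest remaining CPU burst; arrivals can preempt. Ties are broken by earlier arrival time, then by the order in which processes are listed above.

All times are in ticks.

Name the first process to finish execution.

Timeline: | J1 0-9 | J2 9-19 | J3 19-34 |
Completion: J1=9  J2=19  J3=34
Turnaround (C−A): J1=9  J2=15  J3=29
Finish order: J1 → J2 → J3

J1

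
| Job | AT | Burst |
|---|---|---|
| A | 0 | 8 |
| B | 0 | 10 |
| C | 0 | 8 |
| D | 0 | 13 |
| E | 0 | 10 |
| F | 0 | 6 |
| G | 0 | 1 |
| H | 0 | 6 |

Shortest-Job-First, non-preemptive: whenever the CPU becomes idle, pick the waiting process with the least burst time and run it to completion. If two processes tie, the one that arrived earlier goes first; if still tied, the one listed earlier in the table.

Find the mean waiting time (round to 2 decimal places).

19.88

Schedule: | G 0-1 | F 1-7 | H 7-13 | A 13-21 | C 21-29 | B 29-39 | E 39-49 | D 49-62 |
Completion: A=21  B=39  C=29  D=62  E=49  F=7  G=1  H=13
Turnaround (C−A): A=21  B=39  C=29  D=62  E=49  F=7  G=1  H=13
Waiting times: A=13, B=29, C=21, D=49, E=39, F=1, G=0, H=7
Average waiting = (13+29+21+49+39+1+0+7) / 8 = 159/8 = 19.88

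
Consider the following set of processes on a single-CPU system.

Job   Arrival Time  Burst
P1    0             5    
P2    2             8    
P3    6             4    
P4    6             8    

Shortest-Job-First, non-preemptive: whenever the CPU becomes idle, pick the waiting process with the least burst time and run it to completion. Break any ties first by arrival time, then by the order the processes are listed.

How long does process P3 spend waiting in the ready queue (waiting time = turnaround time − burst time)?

7

Timeline: | P1 0-5 | P2 5-13 | P3 13-17 | P4 17-25 |
Completion: P1=5  P2=13  P3=17  P4=25
Turnaround (C−A): P1=5  P2=11  P3=11  P4=19
Waiting(P3) = turnaround − burst = 11 − 4 = 7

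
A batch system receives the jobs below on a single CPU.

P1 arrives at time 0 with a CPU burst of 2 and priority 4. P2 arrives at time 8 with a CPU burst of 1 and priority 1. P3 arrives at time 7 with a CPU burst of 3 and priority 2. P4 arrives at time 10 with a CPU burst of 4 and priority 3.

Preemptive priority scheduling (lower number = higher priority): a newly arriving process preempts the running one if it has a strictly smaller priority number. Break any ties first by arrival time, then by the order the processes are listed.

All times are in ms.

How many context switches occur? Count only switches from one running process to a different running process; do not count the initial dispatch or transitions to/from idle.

3

Schedule: | P1 0-2 | idle 2-7 | P3 7-8 | P2 8-9 | P3 9-11 | P4 11-15 |
Completion: P1=2  P2=9  P3=11  P4=15
Turnaround (C−A): P1=2  P2=1  P3=4  P4=5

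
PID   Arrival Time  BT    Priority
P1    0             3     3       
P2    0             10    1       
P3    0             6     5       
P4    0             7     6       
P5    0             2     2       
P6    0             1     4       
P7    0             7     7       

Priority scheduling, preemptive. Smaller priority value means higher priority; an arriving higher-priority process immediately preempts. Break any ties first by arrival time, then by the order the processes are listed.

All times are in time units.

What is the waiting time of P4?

Schedule: | P2 0-10 | P5 10-12 | P1 12-15 | P6 15-16 | P3 16-22 | P4 22-29 | P7 29-36 |
Completion: P1=15  P2=10  P3=22  P4=29  P5=12  P6=16  P7=36
Turnaround (C−A): P1=15  P2=10  P3=22  P4=29  P5=12  P6=16  P7=36
Waiting(P4) = turnaround − burst = 29 − 7 = 22

22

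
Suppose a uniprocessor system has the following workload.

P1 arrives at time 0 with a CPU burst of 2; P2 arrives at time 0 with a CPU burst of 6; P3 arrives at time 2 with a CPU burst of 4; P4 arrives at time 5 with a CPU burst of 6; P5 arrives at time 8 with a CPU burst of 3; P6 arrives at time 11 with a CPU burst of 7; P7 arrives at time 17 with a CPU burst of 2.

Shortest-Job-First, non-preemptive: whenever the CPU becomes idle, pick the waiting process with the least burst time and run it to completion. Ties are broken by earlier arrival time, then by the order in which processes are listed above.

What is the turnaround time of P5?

Schedule: | P1 0-2 | P3 2-6 | P2 6-12 | P5 12-15 | P4 15-21 | P7 21-23 | P6 23-30 |
Completion: P1=2  P2=12  P3=6  P4=21  P5=15  P6=30  P7=23
Turnaround(P5) = completion − arrival = 15 − 8 = 7

7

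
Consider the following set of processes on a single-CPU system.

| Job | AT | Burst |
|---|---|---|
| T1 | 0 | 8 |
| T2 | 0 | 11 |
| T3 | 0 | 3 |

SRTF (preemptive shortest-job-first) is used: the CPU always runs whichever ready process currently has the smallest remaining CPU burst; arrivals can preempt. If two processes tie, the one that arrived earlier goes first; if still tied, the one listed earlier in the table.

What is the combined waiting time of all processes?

14

Gantt: | T3 0-3 | T1 3-11 | T2 11-22 |
Completion: T1=11  T2=22  T3=3
Waiting = turnaround − burst: T1=3, T2=11, T3=0
Total waiting = 3 + 11 + 0 = 14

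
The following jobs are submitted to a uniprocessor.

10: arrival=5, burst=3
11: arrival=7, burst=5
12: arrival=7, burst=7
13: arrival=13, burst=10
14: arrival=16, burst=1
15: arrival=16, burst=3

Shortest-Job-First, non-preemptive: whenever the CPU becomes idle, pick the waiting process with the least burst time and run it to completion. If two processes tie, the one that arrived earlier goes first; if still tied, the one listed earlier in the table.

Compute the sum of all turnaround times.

56

Timeline: | idle 0-5 | 10 5-8 | 11 8-13 | 12 13-20 | 14 20-21 | 15 21-24 | 13 24-34 |
Completion: 10=8  11=13  12=20  13=34  14=21  15=24
Turnaround (C−A): 10=3  11=6  12=13  13=21  14=5  15=8
Turnaround = completion − arrival: 10=3, 11=6, 12=13, 13=21, 14=5, 15=8
Total turnaround = 3 + 6 + 13 + 21 + 5 + 8 = 56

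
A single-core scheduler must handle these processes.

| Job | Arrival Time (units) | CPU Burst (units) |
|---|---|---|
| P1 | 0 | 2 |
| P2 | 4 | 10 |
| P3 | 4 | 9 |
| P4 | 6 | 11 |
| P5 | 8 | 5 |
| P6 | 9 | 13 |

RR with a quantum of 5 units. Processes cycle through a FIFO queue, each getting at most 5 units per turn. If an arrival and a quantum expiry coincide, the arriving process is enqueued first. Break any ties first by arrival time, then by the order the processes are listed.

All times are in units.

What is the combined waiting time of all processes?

118

Timeline: | P1 0-2 | idle 2-4 | P2 4-9 | P3 9-14 | P4 14-19 | P5 19-24 | P6 24-29 | P2 29-34 | P3 34-38 | P4 38-43 | P6 43-48 | P4 48-49 | P6 49-52 |
Completion: P1=2  P2=34  P3=38  P4=49  P5=24  P6=52
Waiting = turnaround − burst: P1=0, P2=20, P3=25, P4=32, P5=11, P6=30
Total waiting = 0 + 20 + 25 + 32 + 11 + 30 = 118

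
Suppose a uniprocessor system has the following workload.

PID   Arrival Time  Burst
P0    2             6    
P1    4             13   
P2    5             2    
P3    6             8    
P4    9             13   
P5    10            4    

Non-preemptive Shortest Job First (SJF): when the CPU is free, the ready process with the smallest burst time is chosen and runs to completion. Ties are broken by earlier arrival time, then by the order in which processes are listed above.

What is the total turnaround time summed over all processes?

Timeline: | idle 0-2 | P0 2-8 | P2 8-10 | P5 10-14 | P3 14-22 | P1 22-35 | P4 35-48 |
Completion: P0=8  P1=35  P2=10  P3=22  P4=48  P5=14
Turnaround = completion − arrival: P0=6, P1=31, P2=5, P3=16, P4=39, P5=4
Total turnaround = 6 + 31 + 5 + 16 + 39 + 4 = 101

101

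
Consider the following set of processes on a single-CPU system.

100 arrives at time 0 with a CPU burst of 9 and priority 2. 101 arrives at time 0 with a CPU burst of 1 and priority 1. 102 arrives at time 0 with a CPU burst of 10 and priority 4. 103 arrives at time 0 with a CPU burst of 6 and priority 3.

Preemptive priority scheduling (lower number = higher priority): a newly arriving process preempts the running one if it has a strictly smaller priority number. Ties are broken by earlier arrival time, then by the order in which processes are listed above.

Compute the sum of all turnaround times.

Schedule: | 101 0-1 | 100 1-10 | 103 10-16 | 102 16-26 |
Completion: 100=10  101=1  102=26  103=16
Turnaround = completion − arrival: 100=10, 101=1, 102=26, 103=16
Total turnaround = 10 + 1 + 26 + 16 = 53

53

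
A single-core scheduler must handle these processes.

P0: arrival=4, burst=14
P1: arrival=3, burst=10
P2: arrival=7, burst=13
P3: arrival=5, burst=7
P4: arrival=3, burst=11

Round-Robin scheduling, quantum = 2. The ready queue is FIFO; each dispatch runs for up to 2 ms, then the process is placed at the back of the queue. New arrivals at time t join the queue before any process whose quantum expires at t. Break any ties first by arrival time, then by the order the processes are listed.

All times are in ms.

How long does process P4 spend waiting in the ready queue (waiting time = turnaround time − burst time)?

Gantt: | idle 0-3 | P1 3-5 | P4 5-7 | P0 7-9 | P3 9-11 | P1 11-13 | P2 13-15 | P4 15-17 | P0 17-19 | P3 19-21 | P1 21-23 | P2 23-25 | P4 25-27 | P0 27-29 | P3 29-31 | P1 31-33 | P2 33-35 | P4 35-37 | P0 37-39 | P3 39-40 | P1 40-42 | P2 42-44 | P4 44-46 | P0 46-48 | P2 48-50 | P4 50-51 | P0 51-53 | P2 53-55 | P0 55-57 | P2 57-58 |
Completion: P0=57  P1=42  P2=58  P3=40  P4=51
Waiting(P4) = turnaround − burst = 48 − 11 = 37

37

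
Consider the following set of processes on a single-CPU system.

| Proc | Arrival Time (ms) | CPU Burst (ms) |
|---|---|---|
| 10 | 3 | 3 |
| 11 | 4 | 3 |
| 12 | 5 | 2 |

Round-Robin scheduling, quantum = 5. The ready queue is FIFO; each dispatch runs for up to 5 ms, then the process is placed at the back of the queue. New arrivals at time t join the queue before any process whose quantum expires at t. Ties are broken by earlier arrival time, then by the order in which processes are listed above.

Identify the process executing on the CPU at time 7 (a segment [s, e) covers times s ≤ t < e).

Schedule: | idle 0-3 | 10 3-6 | 11 6-9 | 12 9-11 |
Completion: 10=6  11=9  12=11

11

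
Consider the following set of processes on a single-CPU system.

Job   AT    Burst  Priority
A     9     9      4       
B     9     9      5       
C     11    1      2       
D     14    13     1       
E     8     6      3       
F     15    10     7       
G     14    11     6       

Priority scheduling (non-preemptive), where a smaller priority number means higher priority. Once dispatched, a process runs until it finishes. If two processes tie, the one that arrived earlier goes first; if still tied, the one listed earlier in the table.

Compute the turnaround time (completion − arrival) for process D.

Timeline: | idle 0-8 | E 8-14 | D 14-27 | C 27-28 | A 28-37 | B 37-46 | G 46-57 | F 57-67 |
Completion: A=37  B=46  C=28  D=27  E=14  F=67  G=57
Turnaround(D) = completion − arrival = 27 − 14 = 13

13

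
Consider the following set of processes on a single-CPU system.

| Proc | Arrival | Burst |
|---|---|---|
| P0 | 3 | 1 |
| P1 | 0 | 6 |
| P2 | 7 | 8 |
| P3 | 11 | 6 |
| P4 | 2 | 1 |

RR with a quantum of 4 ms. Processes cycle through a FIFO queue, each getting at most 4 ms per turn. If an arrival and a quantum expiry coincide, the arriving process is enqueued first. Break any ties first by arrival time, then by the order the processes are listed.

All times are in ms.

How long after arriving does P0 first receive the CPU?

Schedule: | P1 0-4 | P4 4-5 | P0 5-6 | P1 6-8 | P2 8-12 | P3 12-16 | P2 16-20 | P3 20-22 |
Completion: P0=6  P1=8  P2=20  P3=22  P4=5
Response(P0) = first start − arrival = 5 − 3 = 2

2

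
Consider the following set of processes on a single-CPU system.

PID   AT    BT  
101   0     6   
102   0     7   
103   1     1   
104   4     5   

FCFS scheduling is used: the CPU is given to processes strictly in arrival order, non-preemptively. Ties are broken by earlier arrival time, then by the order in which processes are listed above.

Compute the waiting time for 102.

Schedule: | 101 0-6 | 102 6-13 | 103 13-14 | 104 14-19 |
Completion: 101=6  102=13  103=14  104=19
Turnaround (C−A): 101=6  102=13  103=13  104=15
Waiting(102) = turnaround − burst = 13 − 7 = 6

6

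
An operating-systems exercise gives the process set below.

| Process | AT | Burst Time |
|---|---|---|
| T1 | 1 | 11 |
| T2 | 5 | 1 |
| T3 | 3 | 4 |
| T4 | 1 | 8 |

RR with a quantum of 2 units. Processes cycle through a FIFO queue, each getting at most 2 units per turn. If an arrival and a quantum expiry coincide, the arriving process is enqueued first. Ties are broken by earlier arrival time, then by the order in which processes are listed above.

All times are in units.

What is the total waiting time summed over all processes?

37

Schedule: | idle 0-1 | T1 1-3 | T4 3-5 | T3 5-7 | T1 7-9 | T2 9-10 | T4 10-12 | T3 12-14 | T1 14-16 | T4 16-18 | T1 18-20 | T4 20-22 | T1 22-25 |
Completion: T1=25  T2=10  T3=14  T4=22
Waiting = turnaround − burst: T1=13, T2=4, T3=7, T4=13
Total waiting = 13 + 4 + 7 + 13 = 37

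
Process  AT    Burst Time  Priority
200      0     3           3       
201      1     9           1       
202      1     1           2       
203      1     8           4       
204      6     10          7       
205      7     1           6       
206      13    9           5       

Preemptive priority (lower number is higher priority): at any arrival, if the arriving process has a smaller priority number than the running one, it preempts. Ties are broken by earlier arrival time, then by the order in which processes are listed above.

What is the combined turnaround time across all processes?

128

Schedule: | 200 0-1 | 201 1-10 | 202 10-11 | 200 11-13 | 203 13-21 | 206 21-30 | 205 30-31 | 204 31-41 |
Completion: 200=13  201=10  202=11  203=21  204=41  205=31  206=30
Turnaround = completion − arrival: 200=13, 201=9, 202=10, 203=20, 204=35, 205=24, 206=17
Total turnaround = 13 + 9 + 10 + 20 + 35 + 24 + 17 = 128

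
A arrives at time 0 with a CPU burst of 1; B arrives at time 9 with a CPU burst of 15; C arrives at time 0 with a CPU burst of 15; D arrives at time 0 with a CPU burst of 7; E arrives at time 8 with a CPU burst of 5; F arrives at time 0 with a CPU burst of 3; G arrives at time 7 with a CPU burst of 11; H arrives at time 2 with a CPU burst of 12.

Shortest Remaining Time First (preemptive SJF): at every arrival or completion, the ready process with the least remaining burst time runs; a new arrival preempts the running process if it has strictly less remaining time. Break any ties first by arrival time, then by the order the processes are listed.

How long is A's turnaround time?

1

Timeline: | A 0-1 | F 1-4 | D 4-11 | E 11-16 | G 16-27 | H 27-39 | C 39-54 | B 54-69 |
Completion: A=1  B=69  C=54  D=11  E=16  F=4  G=27  H=39
Turnaround (C−A): A=1  B=60  C=54  D=11  E=8  F=4  G=20  H=37
Turnaround(A) = completion − arrival = 1 − 0 = 1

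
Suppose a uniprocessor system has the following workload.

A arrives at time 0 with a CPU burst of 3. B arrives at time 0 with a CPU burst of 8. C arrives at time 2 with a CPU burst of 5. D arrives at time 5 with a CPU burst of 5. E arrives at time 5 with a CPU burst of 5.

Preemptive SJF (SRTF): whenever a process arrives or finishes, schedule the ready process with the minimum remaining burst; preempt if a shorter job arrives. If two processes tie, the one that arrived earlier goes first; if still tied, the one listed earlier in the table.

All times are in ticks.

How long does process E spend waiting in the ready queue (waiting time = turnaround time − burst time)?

8

Gantt: | A 0-3 | C 3-8 | D 8-13 | E 13-18 | B 18-26 |
Completion: A=3  B=26  C=8  D=13  E=18
Turnaround (C−A): A=3  B=26  C=6  D=8  E=13
Waiting(E) = turnaround − burst = 13 − 5 = 8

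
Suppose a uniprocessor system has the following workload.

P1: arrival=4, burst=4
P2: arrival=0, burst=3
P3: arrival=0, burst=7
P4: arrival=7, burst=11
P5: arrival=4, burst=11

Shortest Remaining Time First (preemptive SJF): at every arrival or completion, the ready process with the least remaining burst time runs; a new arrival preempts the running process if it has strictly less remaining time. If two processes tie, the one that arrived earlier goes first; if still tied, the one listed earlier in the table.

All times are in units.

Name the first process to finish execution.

P2

Timeline: | P2 0-3 | P3 3-4 | P1 4-8 | P3 8-14 | P5 14-25 | P4 25-36 |
Completion: P1=8  P2=3  P3=14  P4=36  P5=25
Turnaround (C−A): P1=4  P2=3  P3=14  P4=29  P5=21
Finish order: P2 → P1 → P3 → P5 → P4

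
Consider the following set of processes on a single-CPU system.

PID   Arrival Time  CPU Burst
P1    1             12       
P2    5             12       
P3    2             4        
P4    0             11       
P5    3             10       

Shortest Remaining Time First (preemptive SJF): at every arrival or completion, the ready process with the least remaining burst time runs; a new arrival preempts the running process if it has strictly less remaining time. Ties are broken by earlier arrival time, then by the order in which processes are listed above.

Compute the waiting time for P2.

Timeline: | P4 0-2 | P3 2-6 | P4 6-15 | P5 15-25 | P1 25-37 | P2 37-49 |
Completion: P1=37  P2=49  P3=6  P4=15  P5=25
Turnaround (C−A): P1=36  P2=44  P3=4  P4=15  P5=22
Waiting(P2) = turnaround − burst = 44 − 12 = 32

32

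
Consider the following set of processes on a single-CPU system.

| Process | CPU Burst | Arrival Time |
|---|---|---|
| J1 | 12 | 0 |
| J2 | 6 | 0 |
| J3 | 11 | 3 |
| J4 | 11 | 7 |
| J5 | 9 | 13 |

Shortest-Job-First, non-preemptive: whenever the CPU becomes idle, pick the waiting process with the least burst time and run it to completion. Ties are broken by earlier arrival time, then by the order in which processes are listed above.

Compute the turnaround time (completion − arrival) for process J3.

Schedule: | J2 0-6 | J3 6-17 | J5 17-26 | J4 26-37 | J1 37-49 |
Completion: J1=49  J2=6  J3=17  J4=37  J5=26
Turnaround (C−A): J1=49  J2=6  J3=14  J4=30  J5=13
Turnaround(J3) = completion − arrival = 17 − 3 = 14

14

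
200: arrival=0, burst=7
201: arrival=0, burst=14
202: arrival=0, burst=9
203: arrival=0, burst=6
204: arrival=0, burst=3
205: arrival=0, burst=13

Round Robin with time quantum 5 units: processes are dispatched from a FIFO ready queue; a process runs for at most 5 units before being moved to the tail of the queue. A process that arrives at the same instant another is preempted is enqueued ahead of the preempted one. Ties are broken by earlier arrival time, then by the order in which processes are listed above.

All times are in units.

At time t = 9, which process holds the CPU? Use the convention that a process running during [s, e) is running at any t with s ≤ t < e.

Schedule: | 200 0-5 | 201 5-10 | 202 10-15 | 203 15-20 | 204 20-23 | 205 23-28 | 200 28-30 | 201 30-35 | 202 35-39 | 203 39-40 | 205 40-45 | 201 45-49 | 205 49-52 |
Completion: 200=30  201=49  202=39  203=40  204=23  205=52
Turnaround (C−A): 200=30  201=49  202=39  203=40  204=23  205=52

201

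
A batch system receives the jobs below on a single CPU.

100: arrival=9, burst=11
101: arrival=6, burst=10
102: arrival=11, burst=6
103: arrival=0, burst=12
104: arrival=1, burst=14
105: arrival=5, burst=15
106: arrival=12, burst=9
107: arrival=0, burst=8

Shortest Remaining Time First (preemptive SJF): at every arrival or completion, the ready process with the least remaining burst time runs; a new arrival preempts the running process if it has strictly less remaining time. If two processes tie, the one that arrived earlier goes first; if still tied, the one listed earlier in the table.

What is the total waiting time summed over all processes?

Gantt: | 107 0-8 | 101 8-11 | 102 11-17 | 101 17-24 | 106 24-33 | 100 33-44 | 103 44-56 | 104 56-70 | 105 70-85 |
Completion: 100=44  101=24  102=17  103=56  104=70  105=85  106=33  107=8
Turnaround (C−A): 100=35  101=18  102=6  103=56  104=69  105=80  106=21  107=8
Waiting = turnaround − burst: 100=24, 101=8, 102=0, 103=44, 104=55, 105=65, 106=12, 107=0
Total waiting = 24 + 8 + 0 + 44 + 55 + 65 + 12 + 0 = 208

208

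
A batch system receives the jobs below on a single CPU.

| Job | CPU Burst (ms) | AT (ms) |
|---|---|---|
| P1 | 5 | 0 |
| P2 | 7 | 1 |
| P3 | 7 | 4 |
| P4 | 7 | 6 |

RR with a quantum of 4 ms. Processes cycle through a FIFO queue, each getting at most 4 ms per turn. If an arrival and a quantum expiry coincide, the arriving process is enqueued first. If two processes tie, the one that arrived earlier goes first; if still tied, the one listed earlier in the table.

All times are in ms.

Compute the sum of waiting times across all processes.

45

Schedule: | P1 0-4 | P2 4-8 | P3 8-12 | P1 12-13 | P4 13-17 | P2 17-20 | P3 20-23 | P4 23-26 |
Completion: P1=13  P2=20  P3=23  P4=26
Waiting = turnaround − burst: P1=8, P2=12, P3=12, P4=13
Total waiting = 8 + 12 + 12 + 13 = 45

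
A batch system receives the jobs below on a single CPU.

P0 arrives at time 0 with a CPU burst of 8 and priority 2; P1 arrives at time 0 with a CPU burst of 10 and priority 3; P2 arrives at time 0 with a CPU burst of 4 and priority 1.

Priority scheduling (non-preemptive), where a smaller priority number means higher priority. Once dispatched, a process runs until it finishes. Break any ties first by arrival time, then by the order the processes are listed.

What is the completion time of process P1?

22

Gantt: | P2 0-4 | P0 4-12 | P1 12-22 |
Completion: P0=12  P1=22  P2=4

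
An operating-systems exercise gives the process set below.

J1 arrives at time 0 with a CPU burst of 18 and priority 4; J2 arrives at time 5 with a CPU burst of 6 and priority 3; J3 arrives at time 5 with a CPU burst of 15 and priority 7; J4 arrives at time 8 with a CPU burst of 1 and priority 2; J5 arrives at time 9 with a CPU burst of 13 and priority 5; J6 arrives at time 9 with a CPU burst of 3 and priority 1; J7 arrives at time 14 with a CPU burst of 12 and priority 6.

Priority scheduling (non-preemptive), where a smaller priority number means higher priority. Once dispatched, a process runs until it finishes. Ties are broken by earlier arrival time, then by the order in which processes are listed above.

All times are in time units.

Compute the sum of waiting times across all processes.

Gantt: | J1 0-18 | J6 18-21 | J4 21-22 | J2 22-28 | J5 28-41 | J7 41-53 | J3 53-68 |
Completion: J1=18  J2=28  J3=68  J4=22  J5=41  J6=21  J7=53
Waiting = turnaround − burst: J1=0, J2=17, J3=48, J4=13, J5=19, J6=9, J7=27
Total waiting = 0 + 17 + 48 + 13 + 19 + 9 + 27 = 133

133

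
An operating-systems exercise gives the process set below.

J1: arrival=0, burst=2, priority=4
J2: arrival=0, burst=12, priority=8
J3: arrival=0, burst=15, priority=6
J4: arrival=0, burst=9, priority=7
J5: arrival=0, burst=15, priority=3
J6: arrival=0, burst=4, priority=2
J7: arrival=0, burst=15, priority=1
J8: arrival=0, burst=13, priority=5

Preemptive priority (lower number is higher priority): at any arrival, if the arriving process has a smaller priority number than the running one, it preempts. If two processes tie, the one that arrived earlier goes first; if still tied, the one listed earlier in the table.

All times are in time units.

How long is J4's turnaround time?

73

Timeline: | J7 0-15 | J6 15-19 | J5 19-34 | J1 34-36 | J8 36-49 | J3 49-64 | J4 64-73 | J2 73-85 |
Completion: J1=36  J2=85  J3=64  J4=73  J5=34  J6=19  J7=15  J8=49
Turnaround(J4) = completion − arrival = 73 − 0 = 73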